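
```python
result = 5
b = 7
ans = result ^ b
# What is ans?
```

Trace (tracking ans):
result = 5  # -> result = 5
b = 7  # -> b = 7
ans = result ^ b  # -> ans = 2

Answer: 2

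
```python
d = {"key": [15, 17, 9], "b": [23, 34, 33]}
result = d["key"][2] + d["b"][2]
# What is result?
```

Answer: 42

Derivation:
Trace (tracking result):
d = {'key': [15, 17, 9], 'b': [23, 34, 33]}  # -> d = {'key': [15, 17, 9], 'b': [23, 34, 33]}
result = d['key'][2] + d['b'][2]  # -> result = 42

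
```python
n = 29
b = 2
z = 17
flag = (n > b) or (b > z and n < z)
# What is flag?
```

Answer: True

Derivation:
Trace (tracking flag):
n = 29  # -> n = 29
b = 2  # -> b = 2
z = 17  # -> z = 17
flag = n > b or (b > z and n < z)  # -> flag = True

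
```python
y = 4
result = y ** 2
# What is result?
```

Answer: 16

Derivation:
Trace (tracking result):
y = 4  # -> y = 4
result = y ** 2  # -> result = 16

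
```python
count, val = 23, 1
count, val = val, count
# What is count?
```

Answer: 1

Derivation:
Trace (tracking count):
count, val = (23, 1)  # -> count = 23, val = 1
count, val = (val, count)  # -> count = 1, val = 23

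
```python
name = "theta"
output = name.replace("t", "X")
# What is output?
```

Answer: 'XheXa'

Derivation:
Trace (tracking output):
name = 'theta'  # -> name = 'theta'
output = name.replace('t', 'X')  # -> output = 'XheXa'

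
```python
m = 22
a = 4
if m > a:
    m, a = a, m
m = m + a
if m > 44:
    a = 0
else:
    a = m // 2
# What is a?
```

Answer: 13

Derivation:
Trace (tracking a):
m = 22  # -> m = 22
a = 4  # -> a = 4
if m > a:  # condition is True
    m, a = (a, m)  # -> m = 4, a = 22
m = m + a  # -> m = 26
if m > 44:  # condition is False
else:
    a = m // 2  # -> a = 13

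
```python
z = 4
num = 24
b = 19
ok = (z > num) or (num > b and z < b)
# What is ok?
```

Answer: True

Derivation:
Trace (tracking ok):
z = 4  # -> z = 4
num = 24  # -> num = 24
b = 19  # -> b = 19
ok = z > num or (num > b and z < b)  # -> ok = True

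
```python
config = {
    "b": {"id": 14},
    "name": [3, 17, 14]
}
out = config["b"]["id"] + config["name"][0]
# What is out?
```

Answer: 17

Derivation:
Trace (tracking out):
config = {'b': {'id': 14}, 'name': [3, 17, 14]}  # -> config = {'b': {'id': 14}, 'name': [3, 17, 14]}
out = config['b']['id'] + config['name'][0]  # -> out = 17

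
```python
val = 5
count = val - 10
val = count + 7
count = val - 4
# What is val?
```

Trace (tracking val):
val = 5  # -> val = 5
count = val - 10  # -> count = -5
val = count + 7  # -> val = 2
count = val - 4  # -> count = -2

Answer: 2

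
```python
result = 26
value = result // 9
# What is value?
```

Trace (tracking value):
result = 26  # -> result = 26
value = result // 9  # -> value = 2

Answer: 2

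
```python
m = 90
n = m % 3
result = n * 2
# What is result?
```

Answer: 0

Derivation:
Trace (tracking result):
m = 90  # -> m = 90
n = m % 3  # -> n = 0
result = n * 2  # -> result = 0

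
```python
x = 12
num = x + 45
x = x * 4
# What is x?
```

Trace (tracking x):
x = 12  # -> x = 12
num = x + 45  # -> num = 57
x = x * 4  # -> x = 48

Answer: 48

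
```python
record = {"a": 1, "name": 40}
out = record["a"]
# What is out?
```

Trace (tracking out):
record = {'a': 1, 'name': 40}  # -> record = {'a': 1, 'name': 40}
out = record['a']  # -> out = 1

Answer: 1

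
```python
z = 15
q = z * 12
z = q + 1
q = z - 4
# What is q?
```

Answer: 177

Derivation:
Trace (tracking q):
z = 15  # -> z = 15
q = z * 12  # -> q = 180
z = q + 1  # -> z = 181
q = z - 4  # -> q = 177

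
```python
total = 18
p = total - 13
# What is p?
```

Answer: 5

Derivation:
Trace (tracking p):
total = 18  # -> total = 18
p = total - 13  # -> p = 5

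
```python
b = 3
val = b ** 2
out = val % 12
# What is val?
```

Trace (tracking val):
b = 3  # -> b = 3
val = b ** 2  # -> val = 9
out = val % 12  # -> out = 9

Answer: 9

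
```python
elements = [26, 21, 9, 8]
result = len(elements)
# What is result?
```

Answer: 4

Derivation:
Trace (tracking result):
elements = [26, 21, 9, 8]  # -> elements = [26, 21, 9, 8]
result = len(elements)  # -> result = 4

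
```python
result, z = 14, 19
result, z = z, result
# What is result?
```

Answer: 19

Derivation:
Trace (tracking result):
result, z = (14, 19)  # -> result = 14, z = 19
result, z = (z, result)  # -> result = 19, z = 14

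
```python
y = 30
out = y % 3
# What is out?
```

Trace (tracking out):
y = 30  # -> y = 30
out = y % 3  # -> out = 0

Answer: 0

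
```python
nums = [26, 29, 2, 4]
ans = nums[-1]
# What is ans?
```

Answer: 4

Derivation:
Trace (tracking ans):
nums = [26, 29, 2, 4]  # -> nums = [26, 29, 2, 4]
ans = nums[-1]  # -> ans = 4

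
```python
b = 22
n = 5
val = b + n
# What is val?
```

Answer: 27

Derivation:
Trace (tracking val):
b = 22  # -> b = 22
n = 5  # -> n = 5
val = b + n  # -> val = 27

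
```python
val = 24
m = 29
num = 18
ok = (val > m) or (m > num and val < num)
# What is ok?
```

Trace (tracking ok):
val = 24  # -> val = 24
m = 29  # -> m = 29
num = 18  # -> num = 18
ok = val > m or (m > num and val < num)  # -> ok = False

Answer: False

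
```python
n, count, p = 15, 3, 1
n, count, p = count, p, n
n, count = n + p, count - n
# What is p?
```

Answer: 15

Derivation:
Trace (tracking p):
n, count, p = (15, 3, 1)  # -> n = 15, count = 3, p = 1
n, count, p = (count, p, n)  # -> n = 3, count = 1, p = 15
n, count = (n + p, count - n)  # -> n = 18, count = -2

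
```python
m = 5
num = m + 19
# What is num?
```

Trace (tracking num):
m = 5  # -> m = 5
num = m + 19  # -> num = 24

Answer: 24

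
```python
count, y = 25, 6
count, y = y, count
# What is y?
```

Trace (tracking y):
count, y = (25, 6)  # -> count = 25, y = 6
count, y = (y, count)  # -> count = 6, y = 25

Answer: 25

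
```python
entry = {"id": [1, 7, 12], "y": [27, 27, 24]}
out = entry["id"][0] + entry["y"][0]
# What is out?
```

Trace (tracking out):
entry = {'id': [1, 7, 12], 'y': [27, 27, 24]}  # -> entry = {'id': [1, 7, 12], 'y': [27, 27, 24]}
out = entry['id'][0] + entry['y'][0]  # -> out = 28

Answer: 28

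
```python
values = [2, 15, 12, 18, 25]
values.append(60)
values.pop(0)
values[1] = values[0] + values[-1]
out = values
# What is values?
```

Trace (tracking values):
values = [2, 15, 12, 18, 25]  # -> values = [2, 15, 12, 18, 25]
values.append(60)  # -> values = [2, 15, 12, 18, 25, 60]
values.pop(0)  # -> values = [15, 12, 18, 25, 60]
values[1] = values[0] + values[-1]  # -> values = [15, 75, 18, 25, 60]
out = values  # -> out = [15, 75, 18, 25, 60]

Answer: [15, 75, 18, 25, 60]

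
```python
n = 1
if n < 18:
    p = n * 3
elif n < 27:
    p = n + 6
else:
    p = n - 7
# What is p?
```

Trace (tracking p):
n = 1  # -> n = 1
if n < 18:  # condition is True
    p = n * 3  # -> p = 3

Answer: 3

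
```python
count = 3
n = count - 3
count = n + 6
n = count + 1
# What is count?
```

Trace (tracking count):
count = 3  # -> count = 3
n = count - 3  # -> n = 0
count = n + 6  # -> count = 6
n = count + 1  # -> n = 7

Answer: 6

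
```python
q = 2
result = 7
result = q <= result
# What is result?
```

Trace (tracking result):
q = 2  # -> q = 2
result = 7  # -> result = 7
result = q <= result  # -> result = True

Answer: True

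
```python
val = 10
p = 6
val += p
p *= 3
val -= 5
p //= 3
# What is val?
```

Trace (tracking val):
val = 10  # -> val = 10
p = 6  # -> p = 6
val += p  # -> val = 16
p *= 3  # -> p = 18
val -= 5  # -> val = 11
p //= 3  # -> p = 6

Answer: 11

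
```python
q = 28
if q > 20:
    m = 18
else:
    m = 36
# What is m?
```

Trace (tracking m):
q = 28  # -> q = 28
if q > 20:  # condition is True
    m = 18  # -> m = 18

Answer: 18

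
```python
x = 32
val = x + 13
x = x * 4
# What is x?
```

Answer: 128

Derivation:
Trace (tracking x):
x = 32  # -> x = 32
val = x + 13  # -> val = 45
x = x * 4  # -> x = 128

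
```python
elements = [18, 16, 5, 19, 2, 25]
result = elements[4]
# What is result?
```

Trace (tracking result):
elements = [18, 16, 5, 19, 2, 25]  # -> elements = [18, 16, 5, 19, 2, 25]
result = elements[4]  # -> result = 2

Answer: 2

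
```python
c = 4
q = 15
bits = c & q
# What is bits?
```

Trace (tracking bits):
c = 4  # -> c = 4
q = 15  # -> q = 15
bits = c & q  # -> bits = 4

Answer: 4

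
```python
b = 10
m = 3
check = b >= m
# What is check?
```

Trace (tracking check):
b = 10  # -> b = 10
m = 3  # -> m = 3
check = b >= m  # -> check = True

Answer: True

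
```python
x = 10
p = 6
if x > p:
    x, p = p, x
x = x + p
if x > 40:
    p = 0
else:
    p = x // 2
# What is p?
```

Trace (tracking p):
x = 10  # -> x = 10
p = 6  # -> p = 6
if x > p:  # condition is True
    x, p = (p, x)  # -> x = 6, p = 10
x = x + p  # -> x = 16
if x > 40:  # condition is False
else:
    p = x // 2  # -> p = 8

Answer: 8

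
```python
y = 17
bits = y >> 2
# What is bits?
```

Trace (tracking bits):
y = 17  # -> y = 17
bits = y >> 2  # -> bits = 4

Answer: 4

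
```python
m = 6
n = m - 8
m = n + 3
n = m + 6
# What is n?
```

Trace (tracking n):
m = 6  # -> m = 6
n = m - 8  # -> n = -2
m = n + 3  # -> m = 1
n = m + 6  # -> n = 7

Answer: 7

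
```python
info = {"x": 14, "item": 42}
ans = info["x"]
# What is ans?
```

Trace (tracking ans):
info = {'x': 14, 'item': 42}  # -> info = {'x': 14, 'item': 42}
ans = info['x']  # -> ans = 14

Answer: 14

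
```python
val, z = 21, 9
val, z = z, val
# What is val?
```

Answer: 9

Derivation:
Trace (tracking val):
val, z = (21, 9)  # -> val = 21, z = 9
val, z = (z, val)  # -> val = 9, z = 21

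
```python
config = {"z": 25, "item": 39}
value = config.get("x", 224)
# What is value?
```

Trace (tracking value):
config = {'z': 25, 'item': 39}  # -> config = {'z': 25, 'item': 39}
value = config.get('x', 224)  # -> value = 224

Answer: 224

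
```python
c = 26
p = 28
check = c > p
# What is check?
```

Trace (tracking check):
c = 26  # -> c = 26
p = 28  # -> p = 28
check = c > p  # -> check = False

Answer: False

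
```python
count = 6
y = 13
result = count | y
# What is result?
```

Answer: 15

Derivation:
Trace (tracking result):
count = 6  # -> count = 6
y = 13  # -> y = 13
result = count | y  # -> result = 15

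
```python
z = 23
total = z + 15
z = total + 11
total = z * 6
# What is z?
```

Trace (tracking z):
z = 23  # -> z = 23
total = z + 15  # -> total = 38
z = total + 11  # -> z = 49
total = z * 6  # -> total = 294

Answer: 49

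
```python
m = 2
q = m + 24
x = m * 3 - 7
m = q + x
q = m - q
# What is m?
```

Answer: 25

Derivation:
Trace (tracking m):
m = 2  # -> m = 2
q = m + 24  # -> q = 26
x = m * 3 - 7  # -> x = -1
m = q + x  # -> m = 25
q = m - q  # -> q = -1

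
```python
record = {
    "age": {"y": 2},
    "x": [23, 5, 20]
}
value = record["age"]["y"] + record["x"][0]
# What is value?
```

Answer: 25

Derivation:
Trace (tracking value):
record = {'age': {'y': 2}, 'x': [23, 5, 20]}  # -> record = {'age': {'y': 2}, 'x': [23, 5, 20]}
value = record['age']['y'] + record['x'][0]  # -> value = 25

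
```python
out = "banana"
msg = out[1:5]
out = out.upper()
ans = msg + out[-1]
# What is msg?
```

Trace (tracking msg):
out = 'banana'  # -> out = 'banana'
msg = out[1:5]  # -> msg = 'anan'
out = out.upper()  # -> out = 'BANANA'
ans = msg + out[-1]  # -> ans = 'ananA'

Answer: 'anan'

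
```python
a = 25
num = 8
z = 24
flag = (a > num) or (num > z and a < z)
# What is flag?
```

Trace (tracking flag):
a = 25  # -> a = 25
num = 8  # -> num = 8
z = 24  # -> z = 24
flag = a > num or (num > z and a < z)  # -> flag = True

Answer: True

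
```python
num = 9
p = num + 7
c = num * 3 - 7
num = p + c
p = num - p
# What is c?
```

Answer: 20

Derivation:
Trace (tracking c):
num = 9  # -> num = 9
p = num + 7  # -> p = 16
c = num * 3 - 7  # -> c = 20
num = p + c  # -> num = 36
p = num - p  # -> p = 20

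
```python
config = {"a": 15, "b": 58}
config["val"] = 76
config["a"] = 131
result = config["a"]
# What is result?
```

Answer: 131

Derivation:
Trace (tracking result):
config = {'a': 15, 'b': 58}  # -> config = {'a': 15, 'b': 58}
config['val'] = 76  # -> config = {'a': 15, 'b': 58, 'val': 76}
config['a'] = 131  # -> config = {'a': 131, 'b': 58, 'val': 76}
result = config['a']  # -> result = 131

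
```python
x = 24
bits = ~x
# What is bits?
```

Trace (tracking bits):
x = 24  # -> x = 24
bits = ~x  # -> bits = -25

Answer: -25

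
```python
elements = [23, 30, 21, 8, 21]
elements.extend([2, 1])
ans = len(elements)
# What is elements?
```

Answer: [23, 30, 21, 8, 21, 2, 1]

Derivation:
Trace (tracking elements):
elements = [23, 30, 21, 8, 21]  # -> elements = [23, 30, 21, 8, 21]
elements.extend([2, 1])  # -> elements = [23, 30, 21, 8, 21, 2, 1]
ans = len(elements)  # -> ans = 7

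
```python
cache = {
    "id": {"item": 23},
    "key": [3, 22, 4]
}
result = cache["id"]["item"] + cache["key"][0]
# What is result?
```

Answer: 26

Derivation:
Trace (tracking result):
cache = {'id': {'item': 23}, 'key': [3, 22, 4]}  # -> cache = {'id': {'item': 23}, 'key': [3, 22, 4]}
result = cache['id']['item'] + cache['key'][0]  # -> result = 26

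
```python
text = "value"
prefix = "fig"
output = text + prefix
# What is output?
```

Trace (tracking output):
text = 'value'  # -> text = 'value'
prefix = 'fig'  # -> prefix = 'fig'
output = text + prefix  # -> output = 'valuefig'

Answer: 'valuefig'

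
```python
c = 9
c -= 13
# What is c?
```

Trace (tracking c):
c = 9  # -> c = 9
c -= 13  # -> c = -4

Answer: -4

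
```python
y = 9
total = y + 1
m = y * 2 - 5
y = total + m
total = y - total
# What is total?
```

Trace (tracking total):
y = 9  # -> y = 9
total = y + 1  # -> total = 10
m = y * 2 - 5  # -> m = 13
y = total + m  # -> y = 23
total = y - total  # -> total = 13

Answer: 13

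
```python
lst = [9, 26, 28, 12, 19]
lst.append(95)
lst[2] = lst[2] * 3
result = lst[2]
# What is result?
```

Answer: 84

Derivation:
Trace (tracking result):
lst = [9, 26, 28, 12, 19]  # -> lst = [9, 26, 28, 12, 19]
lst.append(95)  # -> lst = [9, 26, 28, 12, 19, 95]
lst[2] = lst[2] * 3  # -> lst = [9, 26, 84, 12, 19, 95]
result = lst[2]  # -> result = 84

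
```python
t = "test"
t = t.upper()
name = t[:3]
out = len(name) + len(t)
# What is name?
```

Trace (tracking name):
t = 'test'  # -> t = 'test'
t = t.upper()  # -> t = 'TEST'
name = t[:3]  # -> name = 'TES'
out = len(name) + len(t)  # -> out = 7

Answer: 'TES'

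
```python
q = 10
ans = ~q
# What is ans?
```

Trace (tracking ans):
q = 10  # -> q = 10
ans = ~q  # -> ans = -11

Answer: -11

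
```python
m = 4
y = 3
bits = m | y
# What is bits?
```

Answer: 7

Derivation:
Trace (tracking bits):
m = 4  # -> m = 4
y = 3  # -> y = 3
bits = m | y  # -> bits = 7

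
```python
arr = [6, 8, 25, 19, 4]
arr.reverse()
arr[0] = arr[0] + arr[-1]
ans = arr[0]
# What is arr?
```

Trace (tracking arr):
arr = [6, 8, 25, 19, 4]  # -> arr = [6, 8, 25, 19, 4]
arr.reverse()  # -> arr = [4, 19, 25, 8, 6]
arr[0] = arr[0] + arr[-1]  # -> arr = [10, 19, 25, 8, 6]
ans = arr[0]  # -> ans = 10

Answer: [10, 19, 25, 8, 6]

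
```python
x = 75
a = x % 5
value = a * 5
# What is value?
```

Answer: 0

Derivation:
Trace (tracking value):
x = 75  # -> x = 75
a = x % 5  # -> a = 0
value = a * 5  # -> value = 0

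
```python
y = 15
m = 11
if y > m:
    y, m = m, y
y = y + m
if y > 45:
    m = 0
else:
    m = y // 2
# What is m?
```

Answer: 13

Derivation:
Trace (tracking m):
y = 15  # -> y = 15
m = 11  # -> m = 11
if y > m:  # condition is True
    y, m = (m, y)  # -> y = 11, m = 15
y = y + m  # -> y = 26
if y > 45:  # condition is False
else:
    m = y // 2  # -> m = 13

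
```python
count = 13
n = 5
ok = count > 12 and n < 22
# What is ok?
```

Trace (tracking ok):
count = 13  # -> count = 13
n = 5  # -> n = 5
ok = count > 12 and n < 22  # -> ok = True

Answer: True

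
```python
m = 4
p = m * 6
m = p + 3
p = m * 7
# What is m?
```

Trace (tracking m):
m = 4  # -> m = 4
p = m * 6  # -> p = 24
m = p + 3  # -> m = 27
p = m * 7  # -> p = 189

Answer: 27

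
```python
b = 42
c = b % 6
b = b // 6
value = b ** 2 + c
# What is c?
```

Trace (tracking c):
b = 42  # -> b = 42
c = b % 6  # -> c = 0
b = b // 6  # -> b = 7
value = b ** 2 + c  # -> value = 49

Answer: 0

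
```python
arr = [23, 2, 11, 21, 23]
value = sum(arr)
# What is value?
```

Trace (tracking value):
arr = [23, 2, 11, 21, 23]  # -> arr = [23, 2, 11, 21, 23]
value = sum(arr)  # -> value = 80

Answer: 80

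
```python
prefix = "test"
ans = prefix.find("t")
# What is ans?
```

Answer: 0

Derivation:
Trace (tracking ans):
prefix = 'test'  # -> prefix = 'test'
ans = prefix.find('t')  # -> ans = 0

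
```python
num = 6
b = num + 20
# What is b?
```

Trace (tracking b):
num = 6  # -> num = 6
b = num + 20  # -> b = 26

Answer: 26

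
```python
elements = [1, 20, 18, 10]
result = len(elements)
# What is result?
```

Answer: 4

Derivation:
Trace (tracking result):
elements = [1, 20, 18, 10]  # -> elements = [1, 20, 18, 10]
result = len(elements)  # -> result = 4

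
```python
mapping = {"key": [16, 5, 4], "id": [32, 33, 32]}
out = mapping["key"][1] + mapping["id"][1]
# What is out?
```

Answer: 38

Derivation:
Trace (tracking out):
mapping = {'key': [16, 5, 4], 'id': [32, 33, 32]}  # -> mapping = {'key': [16, 5, 4], 'id': [32, 33, 32]}
out = mapping['key'][1] + mapping['id'][1]  # -> out = 38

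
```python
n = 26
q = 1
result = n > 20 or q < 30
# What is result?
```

Trace (tracking result):
n = 26  # -> n = 26
q = 1  # -> q = 1
result = n > 20 or q < 30  # -> result = True

Answer: True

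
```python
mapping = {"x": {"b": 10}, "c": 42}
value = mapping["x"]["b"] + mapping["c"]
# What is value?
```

Answer: 52

Derivation:
Trace (tracking value):
mapping = {'x': {'b': 10}, 'c': 42}  # -> mapping = {'x': {'b': 10}, 'c': 42}
value = mapping['x']['b'] + mapping['c']  # -> value = 52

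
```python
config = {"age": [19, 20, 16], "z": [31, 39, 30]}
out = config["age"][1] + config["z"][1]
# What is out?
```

Trace (tracking out):
config = {'age': [19, 20, 16], 'z': [31, 39, 30]}  # -> config = {'age': [19, 20, 16], 'z': [31, 39, 30]}
out = config['age'][1] + config['z'][1]  # -> out = 59

Answer: 59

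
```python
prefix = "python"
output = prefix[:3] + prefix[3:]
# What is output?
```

Answer: 'python'

Derivation:
Trace (tracking output):
prefix = 'python'  # -> prefix = 'python'
output = prefix[:3] + prefix[3:]  # -> output = 'python'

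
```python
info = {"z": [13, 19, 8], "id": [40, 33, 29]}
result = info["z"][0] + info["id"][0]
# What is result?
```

Trace (tracking result):
info = {'z': [13, 19, 8], 'id': [40, 33, 29]}  # -> info = {'z': [13, 19, 8], 'id': [40, 33, 29]}
result = info['z'][0] + info['id'][0]  # -> result = 53

Answer: 53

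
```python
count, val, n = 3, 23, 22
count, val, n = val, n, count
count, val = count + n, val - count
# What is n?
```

Answer: 3

Derivation:
Trace (tracking n):
count, val, n = (3, 23, 22)  # -> count = 3, val = 23, n = 22
count, val, n = (val, n, count)  # -> count = 23, val = 22, n = 3
count, val = (count + n, val - count)  # -> count = 26, val = -1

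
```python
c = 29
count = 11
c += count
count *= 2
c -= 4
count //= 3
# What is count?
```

Trace (tracking count):
c = 29  # -> c = 29
count = 11  # -> count = 11
c += count  # -> c = 40
count *= 2  # -> count = 22
c -= 4  # -> c = 36
count //= 3  # -> count = 7

Answer: 7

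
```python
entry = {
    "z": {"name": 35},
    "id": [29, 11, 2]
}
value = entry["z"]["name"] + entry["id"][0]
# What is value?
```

Answer: 64

Derivation:
Trace (tracking value):
entry = {'z': {'name': 35}, 'id': [29, 11, 2]}  # -> entry = {'z': {'name': 35}, 'id': [29, 11, 2]}
value = entry['z']['name'] + entry['id'][0]  # -> value = 64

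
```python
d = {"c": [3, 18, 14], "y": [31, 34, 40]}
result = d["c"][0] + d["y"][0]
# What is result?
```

Trace (tracking result):
d = {'c': [3, 18, 14], 'y': [31, 34, 40]}  # -> d = {'c': [3, 18, 14], 'y': [31, 34, 40]}
result = d['c'][0] + d['y'][0]  # -> result = 34

Answer: 34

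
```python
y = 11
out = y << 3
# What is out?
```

Trace (tracking out):
y = 11  # -> y = 11
out = y << 3  # -> out = 88

Answer: 88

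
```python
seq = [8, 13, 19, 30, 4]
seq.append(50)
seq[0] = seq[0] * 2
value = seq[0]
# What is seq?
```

Trace (tracking seq):
seq = [8, 13, 19, 30, 4]  # -> seq = [8, 13, 19, 30, 4]
seq.append(50)  # -> seq = [8, 13, 19, 30, 4, 50]
seq[0] = seq[0] * 2  # -> seq = [16, 13, 19, 30, 4, 50]
value = seq[0]  # -> value = 16

Answer: [16, 13, 19, 30, 4, 50]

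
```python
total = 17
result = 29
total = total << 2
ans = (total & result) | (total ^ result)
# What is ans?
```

Trace (tracking ans):
total = 17  # -> total = 17
result = 29  # -> result = 29
total = total << 2  # -> total = 68
ans = total & result | total ^ result  # -> ans = 93

Answer: 93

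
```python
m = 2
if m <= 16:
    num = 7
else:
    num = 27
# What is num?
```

Answer: 7

Derivation:
Trace (tracking num):
m = 2  # -> m = 2
if m <= 16:  # condition is True
    num = 7  # -> num = 7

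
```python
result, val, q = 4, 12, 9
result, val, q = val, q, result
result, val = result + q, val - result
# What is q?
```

Trace (tracking q):
result, val, q = (4, 12, 9)  # -> result = 4, val = 12, q = 9
result, val, q = (val, q, result)  # -> result = 12, val = 9, q = 4
result, val = (result + q, val - result)  # -> result = 16, val = -3

Answer: 4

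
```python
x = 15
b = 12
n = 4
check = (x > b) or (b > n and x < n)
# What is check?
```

Trace (tracking check):
x = 15  # -> x = 15
b = 12  # -> b = 12
n = 4  # -> n = 4
check = x > b or (b > n and x < n)  # -> check = True

Answer: True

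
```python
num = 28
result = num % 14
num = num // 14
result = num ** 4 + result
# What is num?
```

Answer: 2

Derivation:
Trace (tracking num):
num = 28  # -> num = 28
result = num % 14  # -> result = 0
num = num // 14  # -> num = 2
result = num ** 4 + result  # -> result = 16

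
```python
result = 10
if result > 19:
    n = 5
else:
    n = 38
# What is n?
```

Trace (tracking n):
result = 10  # -> result = 10
if result > 19:  # condition is False
else:
    n = 38  # -> n = 38

Answer: 38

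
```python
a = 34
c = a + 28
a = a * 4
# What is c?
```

Trace (tracking c):
a = 34  # -> a = 34
c = a + 28  # -> c = 62
a = a * 4  # -> a = 136

Answer: 62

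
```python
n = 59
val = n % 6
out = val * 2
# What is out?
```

Trace (tracking out):
n = 59  # -> n = 59
val = n % 6  # -> val = 5
out = val * 2  # -> out = 10

Answer: 10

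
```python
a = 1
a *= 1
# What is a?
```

Trace (tracking a):
a = 1  # -> a = 1
a *= 1  # -> a = 1

Answer: 1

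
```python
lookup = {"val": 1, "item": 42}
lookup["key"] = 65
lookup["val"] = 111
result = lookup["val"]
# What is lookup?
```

Trace (tracking lookup):
lookup = {'val': 1, 'item': 42}  # -> lookup = {'val': 1, 'item': 42}
lookup['key'] = 65  # -> lookup = {'val': 1, 'item': 42, 'key': 65}
lookup['val'] = 111  # -> lookup = {'val': 111, 'item': 42, 'key': 65}
result = lookup['val']  # -> result = 111

Answer: {'val': 111, 'item': 42, 'key': 65}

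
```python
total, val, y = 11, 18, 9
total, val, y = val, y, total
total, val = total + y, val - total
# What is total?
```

Answer: 29

Derivation:
Trace (tracking total):
total, val, y = (11, 18, 9)  # -> total = 11, val = 18, y = 9
total, val, y = (val, y, total)  # -> total = 18, val = 9, y = 11
total, val = (total + y, val - total)  # -> total = 29, val = -9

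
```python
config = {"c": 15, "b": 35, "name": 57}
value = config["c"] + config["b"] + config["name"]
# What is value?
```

Answer: 107

Derivation:
Trace (tracking value):
config = {'c': 15, 'b': 35, 'name': 57}  # -> config = {'c': 15, 'b': 35, 'name': 57}
value = config['c'] + config['b'] + config['name']  # -> value = 107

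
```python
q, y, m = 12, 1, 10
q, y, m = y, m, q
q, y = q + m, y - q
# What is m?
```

Trace (tracking m):
q, y, m = (12, 1, 10)  # -> q = 12, y = 1, m = 10
q, y, m = (y, m, q)  # -> q = 1, y = 10, m = 12
q, y = (q + m, y - q)  # -> q = 13, y = 9

Answer: 12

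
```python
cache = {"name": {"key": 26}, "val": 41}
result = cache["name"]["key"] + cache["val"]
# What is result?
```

Trace (tracking result):
cache = {'name': {'key': 26}, 'val': 41}  # -> cache = {'name': {'key': 26}, 'val': 41}
result = cache['name']['key'] + cache['val']  # -> result = 67

Answer: 67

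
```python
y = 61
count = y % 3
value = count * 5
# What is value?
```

Answer: 5

Derivation:
Trace (tracking value):
y = 61  # -> y = 61
count = y % 3  # -> count = 1
value = count * 5  # -> value = 5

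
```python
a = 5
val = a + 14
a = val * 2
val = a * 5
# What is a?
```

Answer: 38

Derivation:
Trace (tracking a):
a = 5  # -> a = 5
val = a + 14  # -> val = 19
a = val * 2  # -> a = 38
val = a * 5  # -> val = 190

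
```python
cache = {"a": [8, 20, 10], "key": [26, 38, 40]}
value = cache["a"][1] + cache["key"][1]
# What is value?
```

Answer: 58

Derivation:
Trace (tracking value):
cache = {'a': [8, 20, 10], 'key': [26, 38, 40]}  # -> cache = {'a': [8, 20, 10], 'key': [26, 38, 40]}
value = cache['a'][1] + cache['key'][1]  # -> value = 58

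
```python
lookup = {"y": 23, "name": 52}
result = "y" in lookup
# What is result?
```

Answer: True

Derivation:
Trace (tracking result):
lookup = {'y': 23, 'name': 52}  # -> lookup = {'y': 23, 'name': 52}
result = 'y' in lookup  # -> result = True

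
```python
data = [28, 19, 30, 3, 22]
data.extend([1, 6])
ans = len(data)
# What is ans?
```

Answer: 7

Derivation:
Trace (tracking ans):
data = [28, 19, 30, 3, 22]  # -> data = [28, 19, 30, 3, 22]
data.extend([1, 6])  # -> data = [28, 19, 30, 3, 22, 1, 6]
ans = len(data)  # -> ans = 7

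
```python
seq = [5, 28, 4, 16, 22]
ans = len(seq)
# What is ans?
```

Answer: 5

Derivation:
Trace (tracking ans):
seq = [5, 28, 4, 16, 22]  # -> seq = [5, 28, 4, 16, 22]
ans = len(seq)  # -> ans = 5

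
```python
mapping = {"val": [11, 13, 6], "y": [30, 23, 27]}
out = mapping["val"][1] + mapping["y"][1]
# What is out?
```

Answer: 36

Derivation:
Trace (tracking out):
mapping = {'val': [11, 13, 6], 'y': [30, 23, 27]}  # -> mapping = {'val': [11, 13, 6], 'y': [30, 23, 27]}
out = mapping['val'][1] + mapping['y'][1]  # -> out = 36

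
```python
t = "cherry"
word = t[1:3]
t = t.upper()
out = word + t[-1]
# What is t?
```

Trace (tracking t):
t = 'cherry'  # -> t = 'cherry'
word = t[1:3]  # -> word = 'he'
t = t.upper()  # -> t = 'CHERRY'
out = word + t[-1]  # -> out = 'heY'

Answer: 'CHERRY'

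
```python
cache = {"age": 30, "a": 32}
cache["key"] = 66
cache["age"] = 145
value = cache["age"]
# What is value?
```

Trace (tracking value):
cache = {'age': 30, 'a': 32}  # -> cache = {'age': 30, 'a': 32}
cache['key'] = 66  # -> cache = {'age': 30, 'a': 32, 'key': 66}
cache['age'] = 145  # -> cache = {'age': 145, 'a': 32, 'key': 66}
value = cache['age']  # -> value = 145

Answer: 145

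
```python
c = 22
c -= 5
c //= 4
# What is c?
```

Trace (tracking c):
c = 22  # -> c = 22
c -= 5  # -> c = 17
c //= 4  # -> c = 4

Answer: 4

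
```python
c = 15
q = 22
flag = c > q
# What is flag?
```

Answer: False

Derivation:
Trace (tracking flag):
c = 15  # -> c = 15
q = 22  # -> q = 22
flag = c > q  # -> flag = False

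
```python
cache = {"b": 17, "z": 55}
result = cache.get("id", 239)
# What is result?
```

Trace (tracking result):
cache = {'b': 17, 'z': 55}  # -> cache = {'b': 17, 'z': 55}
result = cache.get('id', 239)  # -> result = 239

Answer: 239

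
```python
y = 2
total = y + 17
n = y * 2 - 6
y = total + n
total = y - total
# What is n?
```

Trace (tracking n):
y = 2  # -> y = 2
total = y + 17  # -> total = 19
n = y * 2 - 6  # -> n = -2
y = total + n  # -> y = 17
total = y - total  # -> total = -2

Answer: -2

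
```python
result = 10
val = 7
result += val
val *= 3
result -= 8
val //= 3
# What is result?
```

Answer: 9

Derivation:
Trace (tracking result):
result = 10  # -> result = 10
val = 7  # -> val = 7
result += val  # -> result = 17
val *= 3  # -> val = 21
result -= 8  # -> result = 9
val //= 3  # -> val = 7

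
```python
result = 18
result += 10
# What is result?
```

Answer: 28

Derivation:
Trace (tracking result):
result = 18  # -> result = 18
result += 10  # -> result = 28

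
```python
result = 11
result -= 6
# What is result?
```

Answer: 5

Derivation:
Trace (tracking result):
result = 11  # -> result = 11
result -= 6  # -> result = 5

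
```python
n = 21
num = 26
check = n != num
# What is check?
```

Trace (tracking check):
n = 21  # -> n = 21
num = 26  # -> num = 26
check = n != num  # -> check = True

Answer: True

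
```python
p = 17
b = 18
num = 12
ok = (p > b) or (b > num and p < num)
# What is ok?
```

Answer: False

Derivation:
Trace (tracking ok):
p = 17  # -> p = 17
b = 18  # -> b = 18
num = 12  # -> num = 12
ok = p > b or (b > num and p < num)  # -> ok = False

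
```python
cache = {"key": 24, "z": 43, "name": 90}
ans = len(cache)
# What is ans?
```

Trace (tracking ans):
cache = {'key': 24, 'z': 43, 'name': 90}  # -> cache = {'key': 24, 'z': 43, 'name': 90}
ans = len(cache)  # -> ans = 3

Answer: 3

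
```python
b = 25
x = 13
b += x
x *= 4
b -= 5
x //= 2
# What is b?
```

Answer: 33

Derivation:
Trace (tracking b):
b = 25  # -> b = 25
x = 13  # -> x = 13
b += x  # -> b = 38
x *= 4  # -> x = 52
b -= 5  # -> b = 33
x //= 2  # -> x = 26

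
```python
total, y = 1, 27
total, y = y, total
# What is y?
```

Answer: 1

Derivation:
Trace (tracking y):
total, y = (1, 27)  # -> total = 1, y = 27
total, y = (y, total)  # -> total = 27, y = 1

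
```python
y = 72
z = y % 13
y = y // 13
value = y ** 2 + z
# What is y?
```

Answer: 5

Derivation:
Trace (tracking y):
y = 72  # -> y = 72
z = y % 13  # -> z = 7
y = y // 13  # -> y = 5
value = y ** 2 + z  # -> value = 32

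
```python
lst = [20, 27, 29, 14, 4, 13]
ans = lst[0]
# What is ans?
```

Trace (tracking ans):
lst = [20, 27, 29, 14, 4, 13]  # -> lst = [20, 27, 29, 14, 4, 13]
ans = lst[0]  # -> ans = 20

Answer: 20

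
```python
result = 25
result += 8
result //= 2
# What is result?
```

Answer: 16

Derivation:
Trace (tracking result):
result = 25  # -> result = 25
result += 8  # -> result = 33
result //= 2  # -> result = 16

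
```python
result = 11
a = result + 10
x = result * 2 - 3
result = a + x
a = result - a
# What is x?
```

Answer: 19

Derivation:
Trace (tracking x):
result = 11  # -> result = 11
a = result + 10  # -> a = 21
x = result * 2 - 3  # -> x = 19
result = a + x  # -> result = 40
a = result - a  # -> a = 19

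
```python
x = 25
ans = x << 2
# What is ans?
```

Answer: 100

Derivation:
Trace (tracking ans):
x = 25  # -> x = 25
ans = x << 2  # -> ans = 100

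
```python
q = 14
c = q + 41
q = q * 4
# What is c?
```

Trace (tracking c):
q = 14  # -> q = 14
c = q + 41  # -> c = 55
q = q * 4  # -> q = 56

Answer: 55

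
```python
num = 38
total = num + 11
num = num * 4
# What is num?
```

Answer: 152

Derivation:
Trace (tracking num):
num = 38  # -> num = 38
total = num + 11  # -> total = 49
num = num * 4  # -> num = 152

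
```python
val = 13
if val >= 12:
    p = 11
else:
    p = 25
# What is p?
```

Trace (tracking p):
val = 13  # -> val = 13
if val >= 12:  # condition is True
    p = 11  # -> p = 11

Answer: 11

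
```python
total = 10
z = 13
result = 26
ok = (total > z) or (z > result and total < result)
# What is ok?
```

Trace (tracking ok):
total = 10  # -> total = 10
z = 13  # -> z = 13
result = 26  # -> result = 26
ok = total > z or (z > result and total < result)  # -> ok = False

Answer: False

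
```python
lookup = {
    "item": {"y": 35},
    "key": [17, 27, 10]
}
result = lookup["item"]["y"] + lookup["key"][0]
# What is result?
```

Trace (tracking result):
lookup = {'item': {'y': 35}, 'key': [17, 27, 10]}  # -> lookup = {'item': {'y': 35}, 'key': [17, 27, 10]}
result = lookup['item']['y'] + lookup['key'][0]  # -> result = 52

Answer: 52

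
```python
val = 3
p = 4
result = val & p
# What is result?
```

Answer: 0

Derivation:
Trace (tracking result):
val = 3  # -> val = 3
p = 4  # -> p = 4
result = val & p  # -> result = 0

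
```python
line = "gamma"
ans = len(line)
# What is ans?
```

Trace (tracking ans):
line = 'gamma'  # -> line = 'gamma'
ans = len(line)  # -> ans = 5

Answer: 5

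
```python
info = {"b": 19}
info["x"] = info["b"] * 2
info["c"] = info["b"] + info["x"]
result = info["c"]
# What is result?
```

Trace (tracking result):
info = {'b': 19}  # -> info = {'b': 19}
info['x'] = info['b'] * 2  # -> info = {'b': 19, 'x': 38}
info['c'] = info['b'] + info['x']  # -> info = {'b': 19, 'x': 38, 'c': 57}
result = info['c']  # -> result = 57

Answer: 57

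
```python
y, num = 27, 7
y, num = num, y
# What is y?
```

Trace (tracking y):
y, num = (27, 7)  # -> y = 27, num = 7
y, num = (num, y)  # -> y = 7, num = 27

Answer: 7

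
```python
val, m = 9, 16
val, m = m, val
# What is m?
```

Trace (tracking m):
val, m = (9, 16)  # -> val = 9, m = 16
val, m = (m, val)  # -> val = 16, m = 9

Answer: 9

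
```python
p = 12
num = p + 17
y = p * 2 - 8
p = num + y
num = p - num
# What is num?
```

Answer: 16

Derivation:
Trace (tracking num):
p = 12  # -> p = 12
num = p + 17  # -> num = 29
y = p * 2 - 8  # -> y = 16
p = num + y  # -> p = 45
num = p - num  # -> num = 16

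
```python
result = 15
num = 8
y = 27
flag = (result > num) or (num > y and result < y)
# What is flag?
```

Answer: True

Derivation:
Trace (tracking flag):
result = 15  # -> result = 15
num = 8  # -> num = 8
y = 27  # -> y = 27
flag = result > num or (num > y and result < y)  # -> flag = True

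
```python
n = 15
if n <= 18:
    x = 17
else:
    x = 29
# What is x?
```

Trace (tracking x):
n = 15  # -> n = 15
if n <= 18:  # condition is True
    x = 17  # -> x = 17

Answer: 17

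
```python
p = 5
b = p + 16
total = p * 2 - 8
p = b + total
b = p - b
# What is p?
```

Answer: 23

Derivation:
Trace (tracking p):
p = 5  # -> p = 5
b = p + 16  # -> b = 21
total = p * 2 - 8  # -> total = 2
p = b + total  # -> p = 23
b = p - b  # -> b = 2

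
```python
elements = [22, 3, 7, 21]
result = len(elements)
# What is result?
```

Trace (tracking result):
elements = [22, 3, 7, 21]  # -> elements = [22, 3, 7, 21]
result = len(elements)  # -> result = 4

Answer: 4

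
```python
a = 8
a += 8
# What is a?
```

Answer: 16

Derivation:
Trace (tracking a):
a = 8  # -> a = 8
a += 8  # -> a = 16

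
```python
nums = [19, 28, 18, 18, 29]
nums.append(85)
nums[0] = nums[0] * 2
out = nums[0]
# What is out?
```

Answer: 38

Derivation:
Trace (tracking out):
nums = [19, 28, 18, 18, 29]  # -> nums = [19, 28, 18, 18, 29]
nums.append(85)  # -> nums = [19, 28, 18, 18, 29, 85]
nums[0] = nums[0] * 2  # -> nums = [38, 28, 18, 18, 29, 85]
out = nums[0]  # -> out = 38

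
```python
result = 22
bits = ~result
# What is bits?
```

Trace (tracking bits):
result = 22  # -> result = 22
bits = ~result  # -> bits = -23

Answer: -23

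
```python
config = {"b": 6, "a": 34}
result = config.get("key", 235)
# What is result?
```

Trace (tracking result):
config = {'b': 6, 'a': 34}  # -> config = {'b': 6, 'a': 34}
result = config.get('key', 235)  # -> result = 235

Answer: 235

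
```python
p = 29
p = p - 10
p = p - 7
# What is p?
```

Trace (tracking p):
p = 29  # -> p = 29
p = p - 10  # -> p = 19
p = p - 7  # -> p = 12

Answer: 12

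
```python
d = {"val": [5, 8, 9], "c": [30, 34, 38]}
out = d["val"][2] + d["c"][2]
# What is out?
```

Trace (tracking out):
d = {'val': [5, 8, 9], 'c': [30, 34, 38]}  # -> d = {'val': [5, 8, 9], 'c': [30, 34, 38]}
out = d['val'][2] + d['c'][2]  # -> out = 47

Answer: 47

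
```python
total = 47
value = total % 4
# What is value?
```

Trace (tracking value):
total = 47  # -> total = 47
value = total % 4  # -> value = 3

Answer: 3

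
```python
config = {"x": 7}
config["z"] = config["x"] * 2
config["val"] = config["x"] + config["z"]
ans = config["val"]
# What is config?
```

Trace (tracking config):
config = {'x': 7}  # -> config = {'x': 7}
config['z'] = config['x'] * 2  # -> config = {'x': 7, 'z': 14}
config['val'] = config['x'] + config['z']  # -> config = {'x': 7, 'z': 14, 'val': 21}
ans = config['val']  # -> ans = 21

Answer: {'x': 7, 'z': 14, 'val': 21}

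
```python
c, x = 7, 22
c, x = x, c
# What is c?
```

Trace (tracking c):
c, x = (7, 22)  # -> c = 7, x = 22
c, x = (x, c)  # -> c = 22, x = 7

Answer: 22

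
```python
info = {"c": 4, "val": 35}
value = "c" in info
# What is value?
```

Answer: True

Derivation:
Trace (tracking value):
info = {'c': 4, 'val': 35}  # -> info = {'c': 4, 'val': 35}
value = 'c' in info  # -> value = True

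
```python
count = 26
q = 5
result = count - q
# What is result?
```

Answer: 21

Derivation:
Trace (tracking result):
count = 26  # -> count = 26
q = 5  # -> q = 5
result = count - q  # -> result = 21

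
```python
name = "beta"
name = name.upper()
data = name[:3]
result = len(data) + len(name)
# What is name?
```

Trace (tracking name):
name = 'beta'  # -> name = 'beta'
name = name.upper()  # -> name = 'BETA'
data = name[:3]  # -> data = 'BET'
result = len(data) + len(name)  # -> result = 7

Answer: 'BETA'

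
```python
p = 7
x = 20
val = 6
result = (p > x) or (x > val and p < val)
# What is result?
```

Trace (tracking result):
p = 7  # -> p = 7
x = 20  # -> x = 20
val = 6  # -> val = 6
result = p > x or (x > val and p < val)  # -> result = False

Answer: False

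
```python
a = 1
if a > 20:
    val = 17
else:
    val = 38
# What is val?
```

Trace (tracking val):
a = 1  # -> a = 1
if a > 20:  # condition is False
else:
    val = 38  # -> val = 38

Answer: 38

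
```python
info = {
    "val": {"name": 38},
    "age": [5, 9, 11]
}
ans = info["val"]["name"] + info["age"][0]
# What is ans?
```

Trace (tracking ans):
info = {'val': {'name': 38}, 'age': [5, 9, 11]}  # -> info = {'val': {'name': 38}, 'age': [5, 9, 11]}
ans = info['val']['name'] + info['age'][0]  # -> ans = 43

Answer: 43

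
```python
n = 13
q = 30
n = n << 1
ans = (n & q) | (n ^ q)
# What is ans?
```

Trace (tracking ans):
n = 13  # -> n = 13
q = 30  # -> q = 30
n = n << 1  # -> n = 26
ans = n & q | n ^ q  # -> ans = 30

Answer: 30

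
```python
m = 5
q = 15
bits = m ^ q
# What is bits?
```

Answer: 10

Derivation:
Trace (tracking bits):
m = 5  # -> m = 5
q = 15  # -> q = 15
bits = m ^ q  # -> bits = 10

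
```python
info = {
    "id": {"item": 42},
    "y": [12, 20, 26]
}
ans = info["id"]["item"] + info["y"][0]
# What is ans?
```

Trace (tracking ans):
info = {'id': {'item': 42}, 'y': [12, 20, 26]}  # -> info = {'id': {'item': 42}, 'y': [12, 20, 26]}
ans = info['id']['item'] + info['y'][0]  # -> ans = 54

Answer: 54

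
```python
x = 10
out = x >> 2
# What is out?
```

Trace (tracking out):
x = 10  # -> x = 10
out = x >> 2  # -> out = 2

Answer: 2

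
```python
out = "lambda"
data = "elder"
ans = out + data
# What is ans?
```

Trace (tracking ans):
out = 'lambda'  # -> out = 'lambda'
data = 'elder'  # -> data = 'elder'
ans = out + data  # -> ans = 'lambdaelder'

Answer: 'lambdaelder'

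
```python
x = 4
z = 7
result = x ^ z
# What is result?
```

Trace (tracking result):
x = 4  # -> x = 4
z = 7  # -> z = 7
result = x ^ z  # -> result = 3

Answer: 3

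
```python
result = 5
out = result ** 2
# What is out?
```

Trace (tracking out):
result = 5  # -> result = 5
out = result ** 2  # -> out = 25

Answer: 25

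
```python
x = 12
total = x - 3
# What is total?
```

Trace (tracking total):
x = 12  # -> x = 12
total = x - 3  # -> total = 9

Answer: 9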